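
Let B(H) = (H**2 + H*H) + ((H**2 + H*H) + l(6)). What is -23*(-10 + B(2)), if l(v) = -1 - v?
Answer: 23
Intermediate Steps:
B(H) = -7 + 4*H**2 (B(H) = (H**2 + H*H) + ((H**2 + H*H) + (-1 - 1*6)) = (H**2 + H**2) + ((H**2 + H**2) + (-1 - 6)) = 2*H**2 + (2*H**2 - 7) = 2*H**2 + (-7 + 2*H**2) = -7 + 4*H**2)
-23*(-10 + B(2)) = -23*(-10 + (-7 + 4*2**2)) = -23*(-10 + (-7 + 4*4)) = -23*(-10 + (-7 + 16)) = -23*(-10 + 9) = -23*(-1) = 23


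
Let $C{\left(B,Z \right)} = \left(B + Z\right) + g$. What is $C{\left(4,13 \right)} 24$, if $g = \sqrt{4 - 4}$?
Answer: $408$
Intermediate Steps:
$g = 0$ ($g = \sqrt{0} = 0$)
$C{\left(B,Z \right)} = B + Z$ ($C{\left(B,Z \right)} = \left(B + Z\right) + 0 = B + Z$)
$C{\left(4,13 \right)} 24 = \left(4 + 13\right) 24 = 17 \cdot 24 = 408$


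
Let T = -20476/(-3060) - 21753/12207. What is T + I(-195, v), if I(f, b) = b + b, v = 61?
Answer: 395041966/3112785 ≈ 126.91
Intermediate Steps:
I(f, b) = 2*b
T = 15282196/3112785 (T = -20476*(-1/3060) - 21753*1/12207 = 5119/765 - 7251/4069 = 15282196/3112785 ≈ 4.9095)
T + I(-195, v) = 15282196/3112785 + 2*61 = 15282196/3112785 + 122 = 395041966/3112785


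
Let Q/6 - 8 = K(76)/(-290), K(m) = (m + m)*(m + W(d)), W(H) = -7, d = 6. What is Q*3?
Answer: -73512/145 ≈ -506.98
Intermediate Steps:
K(m) = 2*m*(-7 + m) (K(m) = (m + m)*(m - 7) = (2*m)*(-7 + m) = 2*m*(-7 + m))
Q = -24504/145 (Q = 48 + 6*((2*76*(-7 + 76))/(-290)) = 48 + 6*((2*76*69)*(-1/290)) = 48 + 6*(10488*(-1/290)) = 48 + 6*(-5244/145) = 48 - 31464/145 = -24504/145 ≈ -168.99)
Q*3 = -24504/145*3 = -73512/145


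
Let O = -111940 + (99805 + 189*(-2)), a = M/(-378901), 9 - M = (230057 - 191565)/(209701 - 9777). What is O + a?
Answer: -236969328514159/18937850881 ≈ -12513.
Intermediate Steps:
M = 440206/49981 (M = 9 - (230057 - 191565)/(209701 - 9777) = 9 - 38492/199924 = 9 - 1*9623/49981 = 9 - 9623/49981 = 440206/49981 ≈ 8.8075)
a = -440206/18937850881 (a = (440206/49981)/(-378901) = (440206/49981)*(-1/378901) = -440206/18937850881 ≈ -2.3245e-5)
O = -12513 (O = -111940 + (99805 - 378) = -111940 + 99427 = -12513)
O + a = -12513 - 440206/18937850881 = -236969328514159/18937850881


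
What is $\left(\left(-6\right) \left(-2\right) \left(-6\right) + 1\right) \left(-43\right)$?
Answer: $3053$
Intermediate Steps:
$\left(\left(-6\right) \left(-2\right) \left(-6\right) + 1\right) \left(-43\right) = \left(12 \left(-6\right) + 1\right) \left(-43\right) = \left(-72 + 1\right) \left(-43\right) = \left(-71\right) \left(-43\right) = 3053$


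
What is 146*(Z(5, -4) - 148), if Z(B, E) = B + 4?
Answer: -20294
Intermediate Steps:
Z(B, E) = 4 + B
146*(Z(5, -4) - 148) = 146*((4 + 5) - 148) = 146*(9 - 148) = 146*(-139) = -20294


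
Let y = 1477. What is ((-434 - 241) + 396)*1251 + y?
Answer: -347552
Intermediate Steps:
((-434 - 241) + 396)*1251 + y = ((-434 - 241) + 396)*1251 + 1477 = (-675 + 396)*1251 + 1477 = -279*1251 + 1477 = -349029 + 1477 = -347552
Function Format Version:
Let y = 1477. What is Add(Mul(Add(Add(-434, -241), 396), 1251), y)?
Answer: -347552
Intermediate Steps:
Add(Mul(Add(Add(-434, -241), 396), 1251), y) = Add(Mul(Add(Add(-434, -241), 396), 1251), 1477) = Add(Mul(Add(-675, 396), 1251), 1477) = Add(Mul(-279, 1251), 1477) = Add(-349029, 1477) = -347552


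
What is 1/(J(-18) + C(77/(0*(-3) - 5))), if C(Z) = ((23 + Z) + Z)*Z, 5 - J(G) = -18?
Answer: 25/3578 ≈ 0.0069871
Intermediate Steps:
J(G) = 23 (J(G) = 5 - 1*(-18) = 5 + 18 = 23)
C(Z) = Z*(23 + 2*Z) (C(Z) = (23 + 2*Z)*Z = Z*(23 + 2*Z))
1/(J(-18) + C(77/(0*(-3) - 5))) = 1/(23 + (77/(0*(-3) - 5))*(23 + 2*(77/(0*(-3) - 5)))) = 1/(23 + (77/(0 - 5))*(23 + 2*(77/(0 - 5)))) = 1/(23 + (77/(-5))*(23 + 2*(77/(-5)))) = 1/(23 + (77*(-⅕))*(23 + 2*(77*(-⅕)))) = 1/(23 - 77*(23 + 2*(-77/5))/5) = 1/(23 - 77*(23 - 154/5)/5) = 1/(23 - 77/5*(-39/5)) = 1/(23 + 3003/25) = 1/(3578/25) = 25/3578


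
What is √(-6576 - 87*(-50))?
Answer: I*√2226 ≈ 47.18*I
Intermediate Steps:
√(-6576 - 87*(-50)) = √(-6576 + 4350) = √(-2226) = I*√2226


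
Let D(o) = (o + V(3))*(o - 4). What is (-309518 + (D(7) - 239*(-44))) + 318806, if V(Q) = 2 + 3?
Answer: 19840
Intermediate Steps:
V(Q) = 5
D(o) = (-4 + o)*(5 + o) (D(o) = (o + 5)*(o - 4) = (5 + o)*(-4 + o) = (-4 + o)*(5 + o))
(-309518 + (D(7) - 239*(-44))) + 318806 = (-309518 + ((-20 + 7 + 7**2) - 239*(-44))) + 318806 = (-309518 + ((-20 + 7 + 49) + 10516)) + 318806 = (-309518 + (36 + 10516)) + 318806 = (-309518 + 10552) + 318806 = -298966 + 318806 = 19840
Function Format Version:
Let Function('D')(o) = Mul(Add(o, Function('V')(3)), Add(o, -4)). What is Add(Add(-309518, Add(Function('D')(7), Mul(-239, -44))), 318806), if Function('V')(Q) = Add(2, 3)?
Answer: 19840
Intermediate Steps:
Function('V')(Q) = 5
Function('D')(o) = Mul(Add(-4, o), Add(5, o)) (Function('D')(o) = Mul(Add(o, 5), Add(o, -4)) = Mul(Add(5, o), Add(-4, o)) = Mul(Add(-4, o), Add(5, o)))
Add(Add(-309518, Add(Function('D')(7), Mul(-239, -44))), 318806) = Add(Add(-309518, Add(Add(-20, 7, Pow(7, 2)), Mul(-239, -44))), 318806) = Add(Add(-309518, Add(Add(-20, 7, 49), 10516)), 318806) = Add(Add(-309518, Add(36, 10516)), 318806) = Add(Add(-309518, 10552), 318806) = Add(-298966, 318806) = 19840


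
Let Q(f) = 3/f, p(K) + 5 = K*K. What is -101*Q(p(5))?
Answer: -303/20 ≈ -15.150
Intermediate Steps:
p(K) = -5 + K**2 (p(K) = -5 + K*K = -5 + K**2)
-101*Q(p(5)) = -303/(-5 + 5**2) = -303/(-5 + 25) = -303/20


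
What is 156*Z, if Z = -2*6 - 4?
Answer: -2496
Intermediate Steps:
Z = -16 (Z = -12 - 4 = -16)
156*Z = 156*(-16) = -2496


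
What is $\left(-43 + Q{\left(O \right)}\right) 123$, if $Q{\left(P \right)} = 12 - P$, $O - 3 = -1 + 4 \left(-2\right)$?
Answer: $-3075$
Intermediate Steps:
$O = -6$ ($O = 3 + \left(-1 + 4 \left(-2\right)\right) = 3 - 9 = -6$)
$\left(-43 + Q{\left(O \right)}\right) 123 = \left(-43 + \left(12 - -6\right)\right) 123 = \left(-43 + \left(12 + 6\right)\right) 123 = \left(-43 + 18\right) 123 = \left(-25\right) 123 = -3075$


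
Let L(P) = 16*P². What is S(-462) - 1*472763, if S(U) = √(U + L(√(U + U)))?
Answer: -472763 + 33*I*√14 ≈ -4.7276e+5 + 123.47*I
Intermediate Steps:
S(U) = √33*√U (S(U) = √(U + 16*(√(U + U))²) = √(U + 16*(√(2*U))²) = √(U + 16*(√2*√U)²) = √(U + 16*(2*U)) = √(U + 32*U) = √(33*U) = √33*√U)
S(-462) - 1*472763 = √33*√(-462) - 1*472763 = √33*(I*√462) - 472763 = 33*I*√14 - 472763 = -472763 + 33*I*√14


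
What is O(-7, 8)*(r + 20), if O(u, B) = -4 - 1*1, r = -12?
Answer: -40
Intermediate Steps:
O(u, B) = -5 (O(u, B) = -4 - 1 = -5)
O(-7, 8)*(r + 20) = -5*(-12 + 20) = -5*8 = -40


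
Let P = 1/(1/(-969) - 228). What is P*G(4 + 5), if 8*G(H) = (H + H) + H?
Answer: -26163/1767464 ≈ -0.014803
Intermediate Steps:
P = -969/220933 (P = 1/(-1/969 - 228) = 1/(-220933/969) = -969/220933 ≈ -0.0043859)
G(H) = 3*H/8 (G(H) = ((H + H) + H)/8 = (2*H + H)/8 = (3*H)/8 = 3*H/8)
P*G(4 + 5) = -2907*(4 + 5)/1767464 = -2907*9/1767464 = -969/220933*27/8 = -26163/1767464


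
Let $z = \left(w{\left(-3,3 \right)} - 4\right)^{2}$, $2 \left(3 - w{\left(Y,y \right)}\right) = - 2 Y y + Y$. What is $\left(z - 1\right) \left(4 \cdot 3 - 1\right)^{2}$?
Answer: $\frac{34485}{4} \approx 8621.3$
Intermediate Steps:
$w{\left(Y,y \right)} = 3 - \frac{Y}{2} + Y y$ ($w{\left(Y,y \right)} = 3 - \frac{- 2 Y y + Y}{2} = 3 - \frac{Y - 2 Y y}{2} = 3 + \left(- \frac{Y}{2} + Y y\right) = 3 - \frac{Y}{2} + Y y$)
$z = \frac{289}{4}$ ($z = \left(\left(3 - - \frac{3}{2} - 9\right) - 4\right)^{2} = \left(\left(3 + \frac{3}{2} - 9\right) - 4\right)^{2} = \left(- \frac{9}{2} - 4\right)^{2} = \left(- \frac{17}{2}\right)^{2} = \frac{289}{4} \approx 72.25$)
$\left(z - 1\right) \left(4 \cdot 3 - 1\right)^{2} = \left(\frac{289}{4} - 1\right) \left(4 \cdot 3 - 1\right)^{2} = \frac{285 \left(12 - 1\right)^{2}}{4} = \frac{285 \cdot 11^{2}}{4} = \frac{285}{4} \cdot 121 = \frac{34485}{4}$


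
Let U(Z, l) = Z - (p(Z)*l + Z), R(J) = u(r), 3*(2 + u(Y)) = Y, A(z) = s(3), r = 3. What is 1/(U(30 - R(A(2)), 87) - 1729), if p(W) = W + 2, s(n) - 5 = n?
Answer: -1/4600 ≈ -0.00021739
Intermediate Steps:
s(n) = 5 + n
A(z) = 8 (A(z) = 5 + 3 = 8)
p(W) = 2 + W
u(Y) = -2 + Y/3
R(J) = -1 (R(J) = -2 + (1/3)*3 = -2 + 1 = -1)
U(Z, l) = -l*(2 + Z) (U(Z, l) = Z - ((2 + Z)*l + Z) = Z - (l*(2 + Z) + Z) = Z - (Z + l*(2 + Z)) = Z + (-Z - l*(2 + Z)) = -l*(2 + Z))
1/(U(30 - R(A(2)), 87) - 1729) = 1/(-1*87*(2 + (30 - 1*(-1))) - 1729) = 1/(-1*87*(2 + (30 + 1)) - 1729) = 1/(-1*87*(2 + 31) - 1729) = 1/(-1*87*33 - 1729) = 1/(-2871 - 1729) = 1/(-4600) = -1/4600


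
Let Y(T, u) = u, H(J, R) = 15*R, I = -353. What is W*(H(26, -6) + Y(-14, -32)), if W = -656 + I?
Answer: 123098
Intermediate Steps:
W = -1009 (W = -656 - 353 = -1009)
W*(H(26, -6) + Y(-14, -32)) = -1009*(15*(-6) - 32) = -1009*(-90 - 32) = -1009*(-122) = 123098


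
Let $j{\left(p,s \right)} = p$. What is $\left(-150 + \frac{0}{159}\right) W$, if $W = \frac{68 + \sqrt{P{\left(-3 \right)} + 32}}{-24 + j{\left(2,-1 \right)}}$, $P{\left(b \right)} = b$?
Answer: $\frac{5100}{11} + \frac{75 \sqrt{29}}{11} \approx 500.35$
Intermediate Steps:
$W = - \frac{34}{11} - \frac{\sqrt{29}}{22}$ ($W = \frac{68 + \sqrt{-3 + 32}}{-24 + 2} = \frac{68 + \sqrt{29}}{-22} = \left(68 + \sqrt{29}\right) \left(- \frac{1}{22}\right) = - \frac{34}{11} - \frac{\sqrt{29}}{22} \approx -3.3357$)
$\left(-150 + \frac{0}{159}\right) W = \left(-150 + \frac{0}{159}\right) \left(- \frac{34}{11} - \frac{\sqrt{29}}{22}\right) = \left(-150 + 0 \cdot \frac{1}{159}\right) \left(- \frac{34}{11} - \frac{\sqrt{29}}{22}\right) = \left(-150 + 0\right) \left(- \frac{34}{11} - \frac{\sqrt{29}}{22}\right) = - 150 \left(- \frac{34}{11} - \frac{\sqrt{29}}{22}\right) = \frac{5100}{11} + \frac{75 \sqrt{29}}{11}$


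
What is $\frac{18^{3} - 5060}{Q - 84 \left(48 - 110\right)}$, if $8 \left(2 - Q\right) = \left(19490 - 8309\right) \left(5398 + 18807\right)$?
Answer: $- \frac{6176}{270594425} \approx -2.2824 \cdot 10^{-5}$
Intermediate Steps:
$Q = - \frac{270636089}{8}$ ($Q = 2 - \frac{\left(19490 - 8309\right) \left(5398 + 18807\right)}{8} = 2 - \frac{11181 \cdot 24205}{8} = 2 - \frac{270636105}{8} = - \frac{270636089}{8} \approx -3.383 \cdot 10^{7}$)
$\frac{18^{3} - 5060}{Q - 84 \left(48 - 110\right)} = \frac{18^{3} - 5060}{- \frac{270636089}{8} - 84 \left(48 - 110\right)} = \frac{5832 - 5060}{- \frac{270636089}{8} - -5208} = \frac{772}{- \frac{270636089}{8} + 5208} = \frac{772}{- \frac{270594425}{8}} = 772 \left(- \frac{8}{270594425}\right) = - \frac{6176}{270594425}$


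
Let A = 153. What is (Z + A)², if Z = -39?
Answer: 12996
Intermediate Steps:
(Z + A)² = (-39 + 153)² = 114² = 12996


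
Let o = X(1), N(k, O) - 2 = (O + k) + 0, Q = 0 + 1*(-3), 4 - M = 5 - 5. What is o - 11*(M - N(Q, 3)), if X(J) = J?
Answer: -21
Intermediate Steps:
M = 4 (M = 4 - (5 - 5) = 4 - 1*0 = 4 + 0 = 4)
Q = -3 (Q = 0 - 3 = -3)
N(k, O) = 2 + O + k (N(k, O) = 2 + ((O + k) + 0) = 2 + (O + k) = 2 + O + k)
o = 1
o - 11*(M - N(Q, 3)) = 1 - 11*(4 - (2 + 3 - 3)) = 1 - 11*(4 - 1*2) = 1 - 11*(4 - 2) = 1 - 11*2 = 1 - 22 = -21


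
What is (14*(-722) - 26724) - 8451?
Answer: -45283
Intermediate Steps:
(14*(-722) - 26724) - 8451 = (-10108 - 26724) - 8451 = -36832 - 8451 = -45283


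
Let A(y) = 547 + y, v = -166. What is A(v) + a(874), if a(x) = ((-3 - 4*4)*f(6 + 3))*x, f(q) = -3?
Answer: 50199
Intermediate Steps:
a(x) = 57*x (a(x) = ((-3 - 4*4)*(-3))*x = ((-3 - 16)*(-3))*x = (-19*(-3))*x = 57*x)
A(v) + a(874) = (547 - 166) + 57*874 = 381 + 49818 = 50199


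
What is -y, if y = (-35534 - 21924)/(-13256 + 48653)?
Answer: 57458/35397 ≈ 1.6232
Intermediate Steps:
y = -57458/35397 ≈ -1.6232
-y = -1*(-57458/35397) = 57458/35397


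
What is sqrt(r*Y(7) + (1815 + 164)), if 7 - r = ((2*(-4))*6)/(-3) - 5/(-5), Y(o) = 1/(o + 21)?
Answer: sqrt(387814)/14 ≈ 44.482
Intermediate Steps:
Y(o) = 1/(21 + o)
r = -10 (r = 7 - (((2*(-4))*6)/(-3) - 5/(-5)) = 7 - (-8*6*(-1/3) - 5*(-1/5)) = 7 - (-48*(-1/3) + 1) = 7 - (16 + 1) = 7 - 1*17 = 7 - 17 = -10)
sqrt(r*Y(7) + (1815 + 164)) = sqrt(-10/(21 + 7) + (1815 + 164)) = sqrt(-10/28 + 1979) = sqrt(-10*1/28 + 1979) = sqrt(-5/14 + 1979) = sqrt(27701/14) = sqrt(387814)/14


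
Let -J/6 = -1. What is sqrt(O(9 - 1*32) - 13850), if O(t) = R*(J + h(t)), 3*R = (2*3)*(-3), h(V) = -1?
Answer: 2*I*sqrt(3470) ≈ 117.81*I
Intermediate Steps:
J = 6 (J = -6*(-1) = 6)
R = -6 (R = ((2*3)*(-3))/3 = (6*(-3))/3 = (1/3)*(-18) = -6)
O(t) = -30 (O(t) = -6*(6 - 1) = -6*5 = -30)
sqrt(O(9 - 1*32) - 13850) = sqrt(-30 - 13850) = sqrt(-13880) = 2*I*sqrt(3470)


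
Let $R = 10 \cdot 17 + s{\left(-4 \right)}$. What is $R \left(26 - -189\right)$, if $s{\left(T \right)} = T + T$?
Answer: $34830$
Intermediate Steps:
$s{\left(T \right)} = 2 T$
$R = 162$ ($R = 10 \cdot 17 + 2 \left(-4\right) = 170 - 8 = 162$)
$R \left(26 - -189\right) = 162 \left(26 - -189\right) = 162 \left(26 + 189\right) = 162 \cdot 215 = 34830$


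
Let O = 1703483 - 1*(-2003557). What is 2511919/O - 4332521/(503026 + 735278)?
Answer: -67449527617/23908554480 ≈ -2.8211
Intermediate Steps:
O = 3707040 (O = 1703483 + 2003557 = 3707040)
2511919/O - 4332521/(503026 + 735278) = 2511919/3707040 - 4332521/(503026 + 735278) = 2511919*(1/3707040) - 4332521/1238304 = 2511919/3707040 - 4332521*1/1238304 = 2511919/3707040 - 4332521/1238304 = -67449527617/23908554480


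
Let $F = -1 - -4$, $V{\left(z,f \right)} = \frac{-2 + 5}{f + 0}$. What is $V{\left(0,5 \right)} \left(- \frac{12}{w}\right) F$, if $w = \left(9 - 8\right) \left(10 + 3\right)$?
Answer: $- \frac{108}{65} \approx -1.6615$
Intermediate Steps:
$V{\left(z,f \right)} = \frac{3}{f}$
$w = 13$ ($w = 1 \cdot 13 = 13$)
$F = 3$ ($F = -1 + 4 = 3$)
$V{\left(0,5 \right)} \left(- \frac{12}{w}\right) F = \frac{3}{5} \left(- \frac{12}{13}\right) 3 = \left(- \frac{36}{65}\right) 3 = - \frac{108}{65}$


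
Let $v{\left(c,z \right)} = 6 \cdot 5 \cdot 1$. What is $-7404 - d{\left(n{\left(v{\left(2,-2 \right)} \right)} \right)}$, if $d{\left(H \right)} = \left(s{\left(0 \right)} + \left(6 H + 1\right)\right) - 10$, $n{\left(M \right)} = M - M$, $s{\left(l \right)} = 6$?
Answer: $-7401$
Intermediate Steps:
$v{\left(c,z \right)} = 30$ ($v{\left(c,z \right)} = 30 \cdot 1 = 30$)
$n{\left(M \right)} = 0$
$d{\left(H \right)} = -3 + 6 H$ ($d{\left(H \right)} = \left(6 + \left(6 H + 1\right)\right) - 10 = \left(6 + \left(1 + 6 H\right)\right) - 10 = \left(7 + 6 H\right) - 10 = -3 + 6 H$)
$-7404 - d{\left(n{\left(v{\left(2,-2 \right)} \right)} \right)} = -7404 - \left(-3 + 6 \cdot 0\right) = -7404 - \left(-3 + 0\right) = -7404 - -3 = -7404 + 3 = -7401$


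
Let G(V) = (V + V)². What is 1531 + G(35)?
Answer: 6431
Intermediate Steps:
G(V) = 4*V² (G(V) = (2*V)² = 4*V²)
1531 + G(35) = 1531 + 4*35² = 1531 + 4*1225 = 1531 + 4900 = 6431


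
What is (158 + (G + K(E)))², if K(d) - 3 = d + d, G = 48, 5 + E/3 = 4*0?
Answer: 32041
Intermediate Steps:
E = -15 (E = -15 + 3*(4*0) = -15 + 3*0 = -15 + 0 = -15)
K(d) = 3 + 2*d (K(d) = 3 + (d + d) = 3 + 2*d)
(158 + (G + K(E)))² = (158 + (48 + (3 + 2*(-15))))² = (158 + (48 + (3 - 30)))² = (158 + (48 - 27))² = (158 + 21)² = 179² = 32041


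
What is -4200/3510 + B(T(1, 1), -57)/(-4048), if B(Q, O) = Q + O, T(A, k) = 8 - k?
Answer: -280435/236808 ≈ -1.1842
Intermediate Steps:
B(Q, O) = O + Q
-4200/3510 + B(T(1, 1), -57)/(-4048) = -4200/3510 + (-57 + (8 - 1*1))/(-4048) = -4200*1/3510 + (-57 + (8 - 1))*(-1/4048) = -140/117 + (-57 + 7)*(-1/4048) = -140/117 - 50*(-1/4048) = -140/117 + 25/2024 = -280435/236808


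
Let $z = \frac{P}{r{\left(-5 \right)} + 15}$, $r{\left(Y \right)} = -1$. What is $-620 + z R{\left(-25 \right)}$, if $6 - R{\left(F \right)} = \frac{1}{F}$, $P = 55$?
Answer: $- \frac{41739}{70} \approx -596.27$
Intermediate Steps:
$z = \frac{55}{14}$ ($z = \frac{55}{-1 + 15} = \frac{55}{14} \approx 3.9286$)
$R{\left(F \right)} = 6 - \frac{1}{F}$
$-620 + z R{\left(-25 \right)} = -620 + \frac{55 \left(6 - \frac{1}{-25}\right)}{14} = -620 + \frac{55 \left(6 - - \frac{1}{25}\right)}{14} = -620 + \frac{55 \left(6 + \frac{1}{25}\right)}{14} = -620 + \frac{55}{14} \cdot \frac{151}{25} = -620 + \frac{1661}{70} = - \frac{41739}{70}$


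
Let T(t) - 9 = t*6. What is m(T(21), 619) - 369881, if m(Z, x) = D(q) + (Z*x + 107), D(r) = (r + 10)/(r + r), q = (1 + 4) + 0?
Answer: -572415/2 ≈ -2.8621e+5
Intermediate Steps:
T(t) = 9 + 6*t (T(t) = 9 + t*6 = 9 + 6*t)
q = 5 (q = 5 + 0 = 5)
D(r) = (10 + r)/(2*r) (D(r) = (10 + r)/((2*r)) = (10 + r)*(1/(2*r)) = (10 + r)/(2*r))
m(Z, x) = 217/2 + Z*x (m(Z, x) = (1/2)*(10 + 5)/5 + (Z*x + 107) = (1/2)*(1/5)*15 + (107 + Z*x) = 3/2 + (107 + Z*x) = 217/2 + Z*x)
m(T(21), 619) - 369881 = (217/2 + (9 + 6*21)*619) - 369881 = (217/2 + (9 + 126)*619) - 369881 = (217/2 + 135*619) - 369881 = (217/2 + 83565) - 369881 = 167347/2 - 369881 = -572415/2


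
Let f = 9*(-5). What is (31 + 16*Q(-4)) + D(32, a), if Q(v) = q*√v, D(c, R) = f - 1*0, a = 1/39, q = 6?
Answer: -14 + 192*I ≈ -14.0 + 192.0*I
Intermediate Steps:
f = -45
a = 1/39 ≈ 0.025641
D(c, R) = -45 (D(c, R) = -45 - 1*0 = -45 + 0 = -45)
Q(v) = 6*√v
(31 + 16*Q(-4)) + D(32, a) = (31 + 16*(6*√(-4))) - 45 = (31 + 16*(6*(2*I))) - 45 = (31 + 16*(12*I)) - 45 = (31 + 192*I) - 45 = -14 + 192*I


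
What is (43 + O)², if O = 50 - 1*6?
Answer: 7569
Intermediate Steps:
O = 44 (O = 50 - 6 = 44)
(43 + O)² = (43 + 44)² = 87² = 7569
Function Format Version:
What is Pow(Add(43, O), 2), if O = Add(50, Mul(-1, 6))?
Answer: 7569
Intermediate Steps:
O = 44 (O = Add(50, -6) = 44)
Pow(Add(43, O), 2) = Pow(Add(43, 44), 2) = Pow(87, 2) = 7569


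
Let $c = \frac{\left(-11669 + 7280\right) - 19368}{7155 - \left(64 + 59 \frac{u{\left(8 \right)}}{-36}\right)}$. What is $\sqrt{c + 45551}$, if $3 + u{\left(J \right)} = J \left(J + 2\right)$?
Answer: $\frac{\sqrt{3074739621456923}}{259819} \approx 213.42$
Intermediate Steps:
$u{\left(J \right)} = -3 + J \left(2 + J\right)$ ($u{\left(J \right)} = -3 + J \left(J + 2\right) = -3 + J \left(2 + J\right)$)
$c = - \frac{855252}{259819}$ ($c = \frac{\left(-11669 + 7280\right) - 19368}{7155 - \left(64 + 59 \frac{-3 + 8^{2} + 2 \cdot 8}{-36}\right)} = \frac{-4389 - 19368}{7155 - \left(64 + 59 \left(-3 + 64 + 16\right) \left(- \frac{1}{36}\right)\right)} = - \frac{23757}{7155 - \left(64 + 59 \cdot 77 \left(- \frac{1}{36}\right)\right)} = - \frac{23757}{7155 - - \frac{2239}{36}} = - \frac{23757}{7155 + \left(-64 + \frac{4543}{36}\right)} = - \frac{23757}{7155 + \frac{2239}{36}} = - \frac{23757}{\frac{259819}{36}} = \left(-23757\right) \frac{36}{259819} = - \frac{855252}{259819} \approx -3.2917$)
$\sqrt{c + 45551} = \sqrt{- \frac{855252}{259819} + 45551} = \sqrt{\frac{11834160017}{259819}} = \frac{\sqrt{3074739621456923}}{259819}$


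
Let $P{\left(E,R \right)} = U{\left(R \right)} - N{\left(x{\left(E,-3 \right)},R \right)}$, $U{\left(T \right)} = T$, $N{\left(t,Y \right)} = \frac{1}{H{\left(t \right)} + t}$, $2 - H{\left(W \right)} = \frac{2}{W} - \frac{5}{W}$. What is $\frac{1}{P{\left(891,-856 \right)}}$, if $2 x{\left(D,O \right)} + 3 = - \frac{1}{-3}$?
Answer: $- \frac{19}{16252} \approx -0.0011691$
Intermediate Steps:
$H{\left(W \right)} = 2 + \frac{3}{W}$ ($H{\left(W \right)} = 2 - \left(\frac{2}{W} - \frac{5}{W}\right) = 2 - - \frac{3}{W} = 2 + \frac{3}{W}$)
$x{\left(D,O \right)} = - \frac{4}{3}$ ($x{\left(D,O \right)} = - \frac{3}{2} + \frac{\left(-1\right) \frac{1}{-3}}{2} = - \frac{3}{2} + \frac{\left(-1\right) \left(- \frac{1}{3}\right)}{2} = - \frac{3}{2} + \frac{1}{2} \cdot \frac{1}{3} = - \frac{3}{2} + \frac{1}{6} = - \frac{4}{3}$)
$N{\left(t,Y \right)} = \frac{1}{2 + t + \frac{3}{t}}$ ($N{\left(t,Y \right)} = \frac{1}{\left(2 + \frac{3}{t}\right) + t} = \frac{1}{2 + t + \frac{3}{t}}$)
$P{\left(E,R \right)} = \frac{12}{19} + R$ ($P{\left(E,R \right)} = R - - \frac{4}{3 \left(3 + \left(- \frac{4}{3}\right)^{2} + 2 \left(- \frac{4}{3}\right)\right)} = R - - \frac{4}{3 \left(3 + \frac{16}{9} - \frac{8}{3}\right)} = R - - \frac{4}{3 \cdot \frac{19}{9}} = R - \left(- \frac{4}{3}\right) \frac{9}{19} = R - - \frac{12}{19} = R + \frac{12}{19} = \frac{12}{19} + R$)
$\frac{1}{P{\left(891,-856 \right)}} = \frac{1}{\frac{12}{19} - 856} = \frac{1}{- \frac{16252}{19}} = - \frac{19}{16252}$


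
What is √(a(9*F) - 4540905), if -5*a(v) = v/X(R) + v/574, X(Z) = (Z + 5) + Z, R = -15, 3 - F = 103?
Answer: 3*I*√1038973253255/1435 ≈ 2130.9*I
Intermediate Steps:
F = -100 (F = 3 - 1*103 = 3 - 103 = -100)
X(Z) = 5 + 2*Z (X(Z) = (5 + Z) + Z = 5 + 2*Z)
a(v) = 549*v/71750 (a(v) = -(v/(5 + 2*(-15)) + v/574)/5 = -(v/(5 - 30) + v*(1/574))/5 = -(v/(-25) + v/574)/5 = -(v*(-1/25) + v/574)/5 = -(-v/25 + v/574)/5 = -(-549)*v/71750 = 549*v/71750)
√(a(9*F) - 4540905) = √(549*(9*(-100))/71750 - 4540905) = √((549/71750)*(-900) - 4540905) = √(-9882/1435 - 4540905) = √(-6516208557/1435) = 3*I*√1038973253255/1435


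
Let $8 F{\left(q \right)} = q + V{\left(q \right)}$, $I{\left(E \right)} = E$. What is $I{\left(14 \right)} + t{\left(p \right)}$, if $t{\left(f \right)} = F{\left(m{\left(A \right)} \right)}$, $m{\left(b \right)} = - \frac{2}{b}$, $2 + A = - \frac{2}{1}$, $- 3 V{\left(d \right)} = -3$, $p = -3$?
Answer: $\frac{227}{16} \approx 14.188$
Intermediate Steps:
$V{\left(d \right)} = 1$ ($V{\left(d \right)} = \left(- \frac{1}{3}\right) \left(-3\right) = 1$)
$A = -4$ ($A = -2 - \frac{2}{1} = -2 - 2 = -4$)
$F{\left(q \right)} = \frac{1}{8} + \frac{q}{8}$ ($F{\left(q \right)} = \frac{q + 1}{8} = \frac{1 + q}{8} = \frac{1}{8} + \frac{q}{8}$)
$t{\left(f \right)} = \frac{3}{16}$ ($t{\left(f \right)} = \frac{1}{8} + \frac{\left(-2\right) \frac{1}{-4}}{8} = \frac{1}{8} + \frac{\left(-2\right) \left(- \frac{1}{4}\right)}{8} = \frac{1}{8} + \frac{1}{8} \cdot \frac{1}{2} = \frac{1}{8} + \frac{1}{16} = \frac{3}{16}$)
$I{\left(14 \right)} + t{\left(p \right)} = 14 + \frac{3}{16} = \frac{227}{16}$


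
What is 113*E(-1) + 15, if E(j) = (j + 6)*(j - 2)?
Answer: -1680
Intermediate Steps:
E(j) = (-2 + j)*(6 + j) (E(j) = (6 + j)*(-2 + j) = (-2 + j)*(6 + j))
113*E(-1) + 15 = 113*(-12 + (-1)**2 + 4*(-1)) + 15 = 113*(-12 + 1 - 4) + 15 = 113*(-15) + 15 = -1695 + 15 = -1680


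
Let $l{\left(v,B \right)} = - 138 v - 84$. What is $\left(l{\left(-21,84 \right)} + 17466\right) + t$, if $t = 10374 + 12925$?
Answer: $43579$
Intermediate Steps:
$l{\left(v,B \right)} = -84 - 138 v$
$t = 23299$
$\left(l{\left(-21,84 \right)} + 17466\right) + t = \left(\left(-84 - -2898\right) + 17466\right) + 23299 = \left(\left(-84 + 2898\right) + 17466\right) + 23299 = \left(2814 + 17466\right) + 23299 = 20280 + 23299 = 43579$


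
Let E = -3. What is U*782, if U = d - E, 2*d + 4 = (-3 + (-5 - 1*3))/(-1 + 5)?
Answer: -1173/4 ≈ -293.25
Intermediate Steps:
d = -27/8 (d = -2 + ((-3 + (-5 - 1*3))/(-1 + 5))/2 = -2 + ((-3 + (-5 - 3))/4)/2 = -2 + ((-3 - 8)*(1/4))/2 = -2 + (-11*1/4)/2 = -2 + (1/2)*(-11/4) = -2 - 11/8 = -27/8 ≈ -3.3750)
U = -3/8 (U = -27/8 - 1*(-3) = -27/8 + 3 = -3/8 ≈ -0.37500)
U*782 = -3/8*782 = -1173/4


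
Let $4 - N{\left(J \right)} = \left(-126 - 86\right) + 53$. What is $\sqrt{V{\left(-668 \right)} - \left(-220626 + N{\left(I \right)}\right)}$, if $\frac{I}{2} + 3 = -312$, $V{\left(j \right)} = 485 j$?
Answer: $i \sqrt{103517} \approx 321.74 i$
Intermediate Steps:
$I = -630$ ($I = -6 + 2 \left(-312\right) = -6 - 624 = -630$)
$N{\left(J \right)} = 163$ ($N{\left(J \right)} = 4 - \left(\left(-126 - 86\right) + 53\right) = 4 - \left(-212 + 53\right) = 4 - -159 = 4 + 159 = 163$)
$\sqrt{V{\left(-668 \right)} - \left(-220626 + N{\left(I \right)}\right)} = \sqrt{485 \left(-668\right) + \left(220626 - 163\right)} = \sqrt{-323980 + \left(220626 - 163\right)} = \sqrt{-323980 + 220463} = \sqrt{-103517} = i \sqrt{103517}$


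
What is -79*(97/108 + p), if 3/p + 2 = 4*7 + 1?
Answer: -8611/108 ≈ -79.731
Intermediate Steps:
p = ⅑ (p = 3/(-2 + (4*7 + 1)) = 3/(-2 + (28 + 1)) = 3/(-2 + 29) = 3/27 = 3*(1/27) = ⅑ ≈ 0.11111)
-79*(97/108 + p) = -79*(97/108 + ⅑) = -79*109/108 = -8611/108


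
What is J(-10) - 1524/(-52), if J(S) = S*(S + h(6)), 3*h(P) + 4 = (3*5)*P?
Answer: -6137/39 ≈ -157.36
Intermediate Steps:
h(P) = -4/3 + 5*P (h(P) = -4/3 + ((3*5)*P)/3 = -4/3 + (15*P)/3 = -4/3 + 5*P)
J(S) = S*(86/3 + S) (J(S) = S*(S + (-4/3 + 5*6)) = S*(S + (-4/3 + 30)) = S*(S + 86/3) = S*(86/3 + S))
J(-10) - 1524/(-52) = (1/3)*(-10)*(86 + 3*(-10)) - 1524/(-52) = (1/3)*(-10)*(86 - 30) - 1524*(-1)/52 = (1/3)*(-10)*56 - 1*(-381/13) = -560/3 + 381/13 = -6137/39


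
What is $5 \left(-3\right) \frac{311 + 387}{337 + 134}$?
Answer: $- \frac{3490}{157} \approx -22.229$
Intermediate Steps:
$5 \left(-3\right) \frac{311 + 387}{337 + 134} = - 15 \cdot \frac{698}{471} = - 15 \cdot 698 \cdot \frac{1}{471} = \left(-15\right) \frac{698}{471} = - \frac{3490}{157}$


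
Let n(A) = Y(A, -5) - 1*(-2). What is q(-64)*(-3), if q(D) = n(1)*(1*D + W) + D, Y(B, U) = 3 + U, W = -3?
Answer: 192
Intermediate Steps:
n(A) = 0 (n(A) = (3 - 5) - 1*(-2) = -2 + 2 = 0)
q(D) = D (q(D) = 0*(1*D - 3) + D = 0*(D - 3) + D = 0*(-3 + D) + D = 0 + D = D)
q(-64)*(-3) = -64*(-3) = 192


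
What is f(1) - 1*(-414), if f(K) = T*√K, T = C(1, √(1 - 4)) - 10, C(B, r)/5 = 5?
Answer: 429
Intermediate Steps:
C(B, r) = 25 (C(B, r) = 5*5 = 25)
T = 15 (T = 25 - 10 = 15)
f(K) = 15*√K
f(1) - 1*(-414) = 15*√1 - 1*(-414) = 15*1 + 414 = 15 + 414 = 429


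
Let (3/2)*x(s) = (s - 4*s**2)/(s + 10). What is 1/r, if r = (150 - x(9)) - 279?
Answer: -19/2241 ≈ -0.0084784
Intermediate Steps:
x(s) = 2*(s - 4*s**2)/(3*(10 + s)) (x(s) = 2*((s - 4*s**2)/(s + 10))/3 = 2*((s - 4*s**2)/(10 + s))/3 = 2*(s - 4*s**2)/(3*(10 + s)))
r = -2241/19 (r = (150 - 2*9*(1 - 4*9)/(3*(10 + 9))) - 279 = (150 - 2*9*(1 - 36)/(3*19)) - 279 = (150 - 2*9*(-35)/(3*19)) - 279 = (150 - 1*(-210/19)) - 279 = (150 + 210/19) - 279 = 3060/19 - 279 = -2241/19 ≈ -117.95)
1/r = 1/(-2241/19) = -19/2241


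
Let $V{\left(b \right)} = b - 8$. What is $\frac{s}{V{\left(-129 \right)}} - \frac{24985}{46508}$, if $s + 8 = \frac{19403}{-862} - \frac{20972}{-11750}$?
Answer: $- \frac{5284618875103}{16133677521500} \approx -0.32755$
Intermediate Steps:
$V{\left(b \right)} = -8 + b$ ($V{\left(b \right)} = b - 8 = -8 + b$)
$s = - \frac{145467693}{5064250}$ ($s = -8 + \left(\frac{19403}{-862} - \frac{20972}{-11750}\right) = -8 + \left(19403 \left(- \frac{1}{862}\right) - - \frac{10486}{5875}\right) = -8 + \left(- \frac{19403}{862} + \frac{10486}{5875}\right) = -8 - \frac{104953693}{5064250} = - \frac{145467693}{5064250} \approx -28.724$)
$\frac{s}{V{\left(-129 \right)}} - \frac{24985}{46508} = - \frac{145467693}{5064250 \left(-8 - 129\right)} - \frac{24985}{46508} = - \frac{145467693}{5064250 \left(-137\right)} - \frac{24985}{46508} = \left(- \frac{145467693}{5064250}\right) \left(- \frac{1}{137}\right) - \frac{24985}{46508} = \frac{145467693}{693802250} - \frac{24985}{46508} = - \frac{5284618875103}{16133677521500}$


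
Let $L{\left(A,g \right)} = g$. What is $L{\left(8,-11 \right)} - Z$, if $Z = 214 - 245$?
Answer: $20$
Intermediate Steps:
$Z = -31$
$L{\left(8,-11 \right)} - Z = -11 - -31 = -11 + 31 = 20$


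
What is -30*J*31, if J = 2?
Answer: -1860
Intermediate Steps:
-30*J*31 = -30*2*31 = -60*31 = -1860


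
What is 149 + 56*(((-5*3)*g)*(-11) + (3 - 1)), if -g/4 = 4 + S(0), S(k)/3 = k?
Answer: -147579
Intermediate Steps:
S(k) = 3*k
g = -16 (g = -4*(4 + 3*0) = -4*(4 + 0) = -4*4 = -16)
149 + 56*(((-5*3)*g)*(-11) + (3 - 1)) = 149 + 56*((-5*3*(-16))*(-11) + (3 - 1)) = 149 + 56*(-15*(-16)*(-11) + 2) = 149 + 56*(240*(-11) + 2) = 149 + 56*(-2640 + 2) = 149 + 56*(-2638) = 149 - 147728 = -147579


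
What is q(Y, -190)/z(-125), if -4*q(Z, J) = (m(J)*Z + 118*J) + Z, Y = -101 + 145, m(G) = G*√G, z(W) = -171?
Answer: -5594/171 - 110*I*√190/9 ≈ -32.713 - 168.47*I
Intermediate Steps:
m(G) = G^(3/2)
Y = 44
q(Z, J) = -59*J/2 - Z/4 - Z*J^(3/2)/4 (q(Z, J) = -((J^(3/2)*Z + 118*J) + Z)/4 = -((Z*J^(3/2) + 118*J) + Z)/4 = -((118*J + Z*J^(3/2)) + Z)/4 = -(Z + 118*J + Z*J^(3/2))/4 = -59*J/2 - Z/4 - Z*J^(3/2)/4)
q(Y, -190)/z(-125) = (-59/2*(-190) - ¼*44 - ¼*44*(-190)^(3/2))/(-171) = (5605 - 11 - ¼*44*(-190*I*√190))*(-1/171) = (5605 - 11 + 2090*I*√190)*(-1/171) = (5594 + 2090*I*√190)*(-1/171) = -5594/171 - 110*I*√190/9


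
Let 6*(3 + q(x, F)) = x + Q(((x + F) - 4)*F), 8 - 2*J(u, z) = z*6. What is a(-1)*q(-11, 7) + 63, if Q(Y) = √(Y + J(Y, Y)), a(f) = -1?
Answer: 407/6 - √29/3 ≈ 66.038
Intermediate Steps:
J(u, z) = 4 - 3*z (J(u, z) = 4 - z*6/2 = 4 - 3*z)
Q(Y) = √(4 - 2*Y) (Q(Y) = √(Y + (4 - 3*Y)) = √(4 - 2*Y))
q(x, F) = -3 + x/6 + √(4 - 2*F*(-4 + F + x))/6 (q(x, F) = -3 + (x + √(4 - 2*((x + F) - 4)*F))/6 = -3 + (x + √(4 - 2*((F + x) - 4)*F))/6 = -3 + (x + √(4 - 2*(-4 + F + x)*F))/6 = -3 + (x + √(4 - 2*F*(-4 + F + x)))/6 = -3 + (x/6 + √(4 - 2*F*(-4 + F + x))/6) = -3 + x/6 + √(4 - 2*F*(-4 + F + x))/6)
a(-1)*q(-11, 7) + 63 = -(-3 + (⅙)*(-11) + √2*√(2 - 1*7*(-4 + 7 - 11))/6) + 63 = -(-3 - 11/6 + √2*√(2 - 1*7*(-8))/6) + 63 = -(-3 - 11/6 + √2*√(2 + 56)/6) + 63 = -(-3 - 11/6 + √2*√58/6) + 63 = -(-3 - 11/6 + √29/3) + 63 = -(-29/6 + √29/3) + 63 = (29/6 - √29/3) + 63 = 407/6 - √29/3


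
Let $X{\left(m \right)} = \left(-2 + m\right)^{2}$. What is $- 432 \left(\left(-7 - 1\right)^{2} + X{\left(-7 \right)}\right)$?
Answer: $-62640$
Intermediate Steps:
$- 432 \left(\left(-7 - 1\right)^{2} + X{\left(-7 \right)}\right) = - 432 \left(\left(-7 - 1\right)^{2} + \left(-2 - 7\right)^{2}\right) = - 432 \left(\left(-7 - 1\right)^{2} + \left(-9\right)^{2}\right) = - 432 \left(\left(-8\right)^{2} + 81\right) = - 432 \left(64 + 81\right) = \left(-432\right) 145 = -62640$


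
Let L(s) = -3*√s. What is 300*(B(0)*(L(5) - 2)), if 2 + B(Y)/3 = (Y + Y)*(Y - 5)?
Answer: 3600 + 5400*√5 ≈ 15675.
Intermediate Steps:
B(Y) = -6 + 6*Y*(-5 + Y) (B(Y) = -6 + 3*((Y + Y)*(Y - 5)) = -6 + 3*((2*Y)*(-5 + Y)) = -6 + 3*(2*Y*(-5 + Y)) = -6 + 6*Y*(-5 + Y))
300*(B(0)*(L(5) - 2)) = 300*((-6 - 30*0 + 6*0²)*(-3*√5 - 2)) = 300*((-6 + 0 + 6*0)*(-2 - 3*√5)) = 300*((-6 + 0 + 0)*(-2 - 3*√5)) = 300*(-6*(-2 - 3*√5)) = 300*(12 + 18*√5) = 3600 + 5400*√5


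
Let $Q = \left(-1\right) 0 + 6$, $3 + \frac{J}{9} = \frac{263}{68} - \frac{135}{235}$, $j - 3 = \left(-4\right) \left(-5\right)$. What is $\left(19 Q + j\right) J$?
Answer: $\frac{1155321}{3196} \approx 361.49$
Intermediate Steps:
$j = 23$ ($j = 3 - -20 = 3 + 20 = 23$)
$J = \frac{8433}{3196}$ ($J = -27 + 9 \left(\frac{263}{68} - \frac{135}{235}\right) = -27 + 9 \left(263 \cdot \frac{1}{68} - \frac{27}{47}\right) = -27 + 9 \left(\frac{263}{68} - \frac{27}{47}\right) = -27 + 9 \cdot \frac{10525}{3196} = -27 + \frac{94725}{3196} = \frac{8433}{3196} \approx 2.6386$)
$Q = 6$ ($Q = 0 + 6 = 6$)
$\left(19 Q + j\right) J = \left(19 \cdot 6 + 23\right) \frac{8433}{3196} = \left(114 + 23\right) \frac{8433}{3196} = 137 \cdot \frac{8433}{3196} = \frac{1155321}{3196}$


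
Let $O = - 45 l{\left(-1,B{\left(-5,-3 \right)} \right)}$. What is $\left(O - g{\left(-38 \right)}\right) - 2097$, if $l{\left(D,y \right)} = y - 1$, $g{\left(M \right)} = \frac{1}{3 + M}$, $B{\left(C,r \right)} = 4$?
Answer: $- \frac{78119}{35} \approx -2232.0$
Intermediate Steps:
$l{\left(D,y \right)} = -1 + y$
$O = -135$ ($O = - 45 \left(-1 + 4\right) = \left(-45\right) 3 = -135$)
$\left(O - g{\left(-38 \right)}\right) - 2097 = \left(-135 - \frac{1}{3 - 38}\right) - 2097 = \left(-135 - \frac{1}{-35}\right) - 2097 = \left(-135 - - \frac{1}{35}\right) - 2097 = \left(-135 + \frac{1}{35}\right) - 2097 = - \frac{4724}{35} - 2097 = - \frac{78119}{35}$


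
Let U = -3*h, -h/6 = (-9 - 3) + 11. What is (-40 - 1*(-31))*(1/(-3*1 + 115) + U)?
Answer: 18135/112 ≈ 161.92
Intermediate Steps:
h = 6 (h = -6*((-9 - 3) + 11) = -6*(-12 + 11) = -6*(-1) = 6)
U = -18 (U = -3*6 = -18)
(-40 - 1*(-31))*(1/(-3*1 + 115) + U) = (-40 - 1*(-31))*(1/(-3*1 + 115) - 18) = (-40 + 31)*(1/(-3 + 115) - 18) = -9*(1/112 - 18) = -9*(-2015/112) = 18135/112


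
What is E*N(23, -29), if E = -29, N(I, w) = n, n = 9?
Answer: -261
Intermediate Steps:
N(I, w) = 9
E*N(23, -29) = -29*9 = -261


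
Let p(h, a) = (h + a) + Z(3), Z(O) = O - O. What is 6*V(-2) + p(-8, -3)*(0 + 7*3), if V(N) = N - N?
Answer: -231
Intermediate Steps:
Z(O) = 0
V(N) = 0
p(h, a) = a + h (p(h, a) = (h + a) + 0 = (a + h) + 0 = a + h)
6*V(-2) + p(-8, -3)*(0 + 7*3) = 6*0 + (-3 - 8)*(0 + 7*3) = 0 - 11*(0 + 21) = 0 - 11*21 = 0 - 231 = -231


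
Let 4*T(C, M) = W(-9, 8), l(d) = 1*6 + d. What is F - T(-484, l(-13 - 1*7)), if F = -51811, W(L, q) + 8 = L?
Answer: -207227/4 ≈ -51807.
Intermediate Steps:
W(L, q) = -8 + L
l(d) = 6 + d
T(C, M) = -17/4 (T(C, M) = (-8 - 9)/4 = (¼)*(-17) = -17/4)
F - T(-484, l(-13 - 1*7)) = -51811 - 1*(-17/4) = -51811 + 17/4 = -207227/4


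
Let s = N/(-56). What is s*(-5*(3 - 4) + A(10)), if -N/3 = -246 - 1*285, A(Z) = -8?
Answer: 4779/56 ≈ 85.339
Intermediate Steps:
N = 1593 (N = -3*(-246 - 1*285) = -3*(-246 - 285) = -3*(-531) = 1593)
s = -1593/56 (s = 1593/(-56) = 1593*(-1/56) = -1593/56 ≈ -28.446)
s*(-5*(3 - 4) + A(10)) = -1593*(-5*(3 - 4) - 8)/56 = -1593*(-5*(-1) - 8)/56 = -1593*(5 - 8)/56 = -1593/56*(-3) = 4779/56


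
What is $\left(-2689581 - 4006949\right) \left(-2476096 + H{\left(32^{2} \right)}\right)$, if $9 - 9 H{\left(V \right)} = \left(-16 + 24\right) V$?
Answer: $\frac{149286058026910}{9} \approx 1.6587 \cdot 10^{13}$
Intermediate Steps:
$H{\left(V \right)} = 1 - \frac{8 V}{9}$ ($H{\left(V \right)} = 1 - \frac{\left(-16 + 24\right) V}{9} = 1 - \frac{8 V}{9}$)
$\left(-2689581 - 4006949\right) \left(-2476096 + H{\left(32^{2} \right)}\right) = \left(-2689581 - 4006949\right) \left(-2476096 + \left(1 - \frac{8 \cdot 32^{2}}{9}\right)\right) = - 6696530 \left(-2476096 + \left(1 - \frac{8192}{9}\right)\right) = - 6696530 \left(-2476096 - \frac{8183}{9}\right) = \left(-6696530\right) \left(- \frac{22293047}{9}\right) = \frac{149286058026910}{9}$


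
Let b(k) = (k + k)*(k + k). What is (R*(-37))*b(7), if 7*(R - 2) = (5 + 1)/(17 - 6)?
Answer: -165760/11 ≈ -15069.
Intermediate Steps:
R = 160/77 (R = 2 + ((5 + 1)/(17 - 6))/7 = 2 + (6/11)/7 = 2 + (6*(1/11))/7 = 2 + (⅐)*(6/11) = 2 + 6/77 = 160/77 ≈ 2.0779)
b(k) = 4*k² (b(k) = (2*k)*(2*k) = 4*k²)
(R*(-37))*b(7) = ((160/77)*(-37))*(4*7²) = -23680*49/77 = -5920/77*196 = -165760/11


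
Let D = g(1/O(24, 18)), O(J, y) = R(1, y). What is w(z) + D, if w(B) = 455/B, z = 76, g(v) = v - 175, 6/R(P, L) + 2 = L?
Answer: -37927/228 ≈ -166.35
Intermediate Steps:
R(P, L) = 6/(-2 + L)
O(J, y) = 6/(-2 + y)
g(v) = -175 + v
D = -517/3 (D = -175 + 1/(6/(-2 + 18)) = -175 + 1/(6/16) = -175 + 1/(6*(1/16)) = -175 + 1/(3/8) = -175 + 8/3 = -517/3 ≈ -172.33)
w(z) + D = 455/76 - 517/3 = -37927/228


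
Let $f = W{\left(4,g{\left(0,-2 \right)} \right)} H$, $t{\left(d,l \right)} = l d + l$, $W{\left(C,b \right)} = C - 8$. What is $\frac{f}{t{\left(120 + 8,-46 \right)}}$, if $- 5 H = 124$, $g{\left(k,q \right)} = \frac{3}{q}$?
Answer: $- \frac{248}{14835} \approx -0.016717$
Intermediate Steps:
$H = - \frac{124}{5}$ ($H = \left(- \frac{1}{5}\right) 124 = - \frac{124}{5} \approx -24.8$)
$W{\left(C,b \right)} = -8 + C$
$t{\left(d,l \right)} = l + d l$ ($t{\left(d,l \right)} = d l + l = l + d l$)
$f = \frac{496}{5}$ ($f = \left(-8 + 4\right) \left(- \frac{124}{5}\right) = \left(-4\right) \left(- \frac{124}{5}\right) = \frac{496}{5} \approx 99.2$)
$\frac{f}{t{\left(120 + 8,-46 \right)}} = \frac{496}{5 \left(- 46 \left(1 + \left(120 + 8\right)\right)\right)} = \frac{496}{5 \left(- 46 \left(1 + 128\right)\right)} = \frac{496}{5 \left(\left(-46\right) 129\right)} = \frac{496}{5 \left(-5934\right)} = \frac{496}{5} \left(- \frac{1}{5934}\right) = - \frac{248}{14835}$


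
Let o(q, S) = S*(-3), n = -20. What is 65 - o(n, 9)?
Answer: 92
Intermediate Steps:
o(q, S) = -3*S
65 - o(n, 9) = 65 - (-3)*9 = 65 - 1*(-27) = 65 + 27 = 92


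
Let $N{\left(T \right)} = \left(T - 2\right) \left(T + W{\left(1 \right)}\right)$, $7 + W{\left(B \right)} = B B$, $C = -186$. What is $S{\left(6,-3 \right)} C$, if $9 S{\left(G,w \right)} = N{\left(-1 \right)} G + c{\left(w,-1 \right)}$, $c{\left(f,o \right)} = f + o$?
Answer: $- \frac{7564}{3} \approx -2521.3$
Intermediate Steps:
$W{\left(B \right)} = -7 + B^{2}$ ($W{\left(B \right)} = -7 + B B = -7 + B^{2}$)
$N{\left(T \right)} = \left(-6 + T\right) \left(-2 + T\right)$ ($N{\left(T \right)} = \left(T - 2\right) \left(T - \left(7 - 1^{2}\right)\right) = \left(-2 + T\right) \left(T + \left(-7 + 1\right)\right) = \left(-2 + T\right) \left(T - 6\right) = \left(-2 + T\right) \left(-6 + T\right) = \left(-6 + T\right) \left(-2 + T\right)$)
$S{\left(G,w \right)} = - \frac{1}{9} + \frac{w}{9} + \frac{7 G}{3}$ ($S{\left(G,w \right)} = \frac{\left(12 + \left(-1\right)^{2} - -8\right) G + \left(w - 1\right)}{9} = \frac{\left(12 + 1 + 8\right) G + \left(-1 + w\right)}{9} = \frac{21 G + \left(-1 + w\right)}{9} = \frac{-1 + w + 21 G}{9} = - \frac{1}{9} + \frac{w}{9} + \frac{7 G}{3}$)
$S{\left(6,-3 \right)} C = \left(- \frac{1}{9} + \frac{1}{9} \left(-3\right) + \frac{7}{3} \cdot 6\right) \left(-186\right) = \left(- \frac{1}{9} - \frac{1}{3} + 14\right) \left(-186\right) = \frac{122}{9} \left(-186\right) = - \frac{7564}{3}$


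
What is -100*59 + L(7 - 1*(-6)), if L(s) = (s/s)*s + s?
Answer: -5874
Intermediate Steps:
L(s) = 2*s (L(s) = 1*s + s = s + s = 2*s)
-100*59 + L(7 - 1*(-6)) = -100*59 + 2*(7 - 1*(-6)) = -5900 + 2*(7 + 6) = -5900 + 2*13 = -5900 + 26 = -5874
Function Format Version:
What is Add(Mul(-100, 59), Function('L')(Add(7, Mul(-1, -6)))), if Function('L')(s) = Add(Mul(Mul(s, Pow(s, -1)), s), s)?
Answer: -5874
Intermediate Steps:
Function('L')(s) = Mul(2, s) (Function('L')(s) = Add(Mul(1, s), s) = Add(s, s) = Mul(2, s))
Add(Mul(-100, 59), Function('L')(Add(7, Mul(-1, -6)))) = Add(Mul(-100, 59), Mul(2, Add(7, Mul(-1, -6)))) = Add(-5900, Mul(2, Add(7, 6))) = Add(-5900, Mul(2, 13)) = Add(-5900, 26) = -5874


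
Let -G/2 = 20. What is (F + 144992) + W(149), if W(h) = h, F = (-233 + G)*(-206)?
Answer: 201379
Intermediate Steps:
G = -40 (G = -2*20 = -40)
F = 56238 (F = (-233 - 40)*(-206) = -273*(-206) = 56238)
(F + 144992) + W(149) = (56238 + 144992) + 149 = 201230 + 149 = 201379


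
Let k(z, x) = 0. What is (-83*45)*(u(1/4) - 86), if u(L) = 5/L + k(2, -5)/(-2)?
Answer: 246510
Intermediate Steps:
u(L) = 5/L (u(L) = 5/L + 0/(-2) = 5/L + 0*(-½) = 5/L + 0 = 5/L)
(-83*45)*(u(1/4) - 86) = (-83*45)*(5/(1/4) - 86) = -3735*(5/(¼) - 86) = -3735*(5*4 - 86) = -3735*(20 - 86) = -3735*(-66) = 246510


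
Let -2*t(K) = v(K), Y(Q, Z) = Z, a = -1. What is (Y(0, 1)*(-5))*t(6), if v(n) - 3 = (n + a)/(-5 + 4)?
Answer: -5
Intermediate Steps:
v(n) = 4 - n (v(n) = 3 + (n - 1)/(-5 + 4) = 3 + (-1 + n)/(-1) = 3 + (-1 + n)*(-1) = 3 + (1 - n) = 4 - n)
t(K) = -2 + K/2 (t(K) = -(4 - K)/2 = -2 + K/2)
(Y(0, 1)*(-5))*t(6) = (1*(-5))*(-2 + (1/2)*6) = -5*(-2 + 3) = -5*1 = -5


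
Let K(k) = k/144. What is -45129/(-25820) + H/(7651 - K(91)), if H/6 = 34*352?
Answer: 316704386877/28444680460 ≈ 11.134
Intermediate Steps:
K(k) = k/144 (K(k) = k*(1/144) = k/144)
H = 71808 (H = 6*(34*352) = 6*11968 = 71808)
-45129/(-25820) + H/(7651 - K(91)) = -45129/(-25820) + 71808/(7651 - 91/144) = -45129*(-1/25820) + 71808/(7651 - 1*91/144) = 45129/25820 + 71808/(7651 - 91/144) = 45129/25820 + 71808/(1101653/144) = 45129/25820 + 71808*(144/1101653) = 45129/25820 + 10340352/1101653 = 316704386877/28444680460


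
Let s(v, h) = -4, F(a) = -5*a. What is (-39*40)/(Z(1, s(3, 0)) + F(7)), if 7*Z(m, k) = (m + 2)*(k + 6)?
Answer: 10920/239 ≈ 45.690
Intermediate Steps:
Z(m, k) = (2 + m)*(6 + k)/7 (Z(m, k) = ((m + 2)*(k + 6))/7 = ((2 + m)*(6 + k))/7 = (2 + m)*(6 + k)/7)
(-39*40)/(Z(1, s(3, 0)) + F(7)) = (-39*40)/((12/7 + (2/7)*(-4) + (6/7)*1 + (⅐)*(-4)*1) - 5*7) = -1560/((12/7 - 8/7 + 6/7 - 4/7) - 35) = -1560/(6/7 - 35) = -1560/(-239/7) = -1560*(-7/239) = 10920/239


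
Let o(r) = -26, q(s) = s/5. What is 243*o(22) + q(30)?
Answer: -6312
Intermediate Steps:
q(s) = s/5 (q(s) = s*(⅕) = s/5)
243*o(22) + q(30) = 243*(-26) + (⅕)*30 = -6318 + 6 = -6312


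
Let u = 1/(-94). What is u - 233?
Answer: -21903/94 ≈ -233.01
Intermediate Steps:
u = -1/94 ≈ -0.010638
u - 233 = -1/94 - 233 = -21903/94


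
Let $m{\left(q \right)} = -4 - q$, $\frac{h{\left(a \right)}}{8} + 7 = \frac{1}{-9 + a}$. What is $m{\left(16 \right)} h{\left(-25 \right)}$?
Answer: $\frac{19120}{17} \approx 1124.7$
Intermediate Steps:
$h{\left(a \right)} = -56 + \frac{8}{-9 + a}$
$m{\left(16 \right)} h{\left(-25 \right)} = \left(-4 - 16\right) \frac{8 \left(64 - -175\right)}{-9 - 25} = \left(-4 - 16\right) \frac{8 \left(64 + 175\right)}{-34} = - 20 \cdot 8 \left(- \frac{1}{34}\right) 239 = \left(-20\right) \left(- \frac{956}{17}\right) = \frac{19120}{17}$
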